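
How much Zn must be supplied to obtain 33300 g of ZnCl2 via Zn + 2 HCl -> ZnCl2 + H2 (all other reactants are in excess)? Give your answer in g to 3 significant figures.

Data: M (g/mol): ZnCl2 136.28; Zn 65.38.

n(ZnCl2) = 33300 / 136.28 = 244.3 mol
n(Zn) = (1/1) × 244.3 = 244.3 mol
mass = 244.3 × 65.38 = 15970 g

16000 g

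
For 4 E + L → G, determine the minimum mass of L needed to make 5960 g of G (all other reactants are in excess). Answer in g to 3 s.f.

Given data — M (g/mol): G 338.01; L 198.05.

n(G) = 5960 / 338.01 = 17.63 mol
n(L) = (1/1) × 17.63 = 17.63 mol
mass = 17.63 × 198.05 = 3492 g

3490 g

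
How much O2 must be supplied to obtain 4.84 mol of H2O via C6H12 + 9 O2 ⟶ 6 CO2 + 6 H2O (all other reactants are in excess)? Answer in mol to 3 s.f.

7.26 mol

n(H2O) = 4.840 mol
n(O2) = (9/6) × 4.840 = 7.260 mol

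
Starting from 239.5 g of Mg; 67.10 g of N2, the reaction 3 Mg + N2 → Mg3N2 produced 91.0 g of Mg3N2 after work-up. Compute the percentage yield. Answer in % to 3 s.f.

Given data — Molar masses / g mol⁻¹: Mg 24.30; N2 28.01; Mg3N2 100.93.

n(Mg) = 239.5 / 24.30 = 9.856 mol
n(N2) = 67.10 / 28.01 = 2.396 mol
n/ν for Mg = 9.856/3 = 3.285
n/ν for N2 = 2.396/1 = 2.396
Smallest n/ν is N2 → limiting reagent.
theoretical n(Mg3N2) = (1/1) × 2.396 = 2.396 mol → 241.8 g
% yield = 91.0 / 241.8 × 100 = 37.63 %

37.6 %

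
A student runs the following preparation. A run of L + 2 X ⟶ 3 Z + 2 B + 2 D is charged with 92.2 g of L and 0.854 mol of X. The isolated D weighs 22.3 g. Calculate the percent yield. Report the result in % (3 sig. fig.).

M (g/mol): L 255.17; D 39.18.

78.8 %

n(L) = 92.20 / 255.17 = 0.3613 mol
n(X) = 0.8540 mol
n/ν → L: 0.3613, X: 0.4270; L is limiting.
theoretical n(D) = (2/1) × 0.3613 = 0.7226 mol → 28.31 g
% yield = 22.3 / 28.31 × 100 = 78.77 %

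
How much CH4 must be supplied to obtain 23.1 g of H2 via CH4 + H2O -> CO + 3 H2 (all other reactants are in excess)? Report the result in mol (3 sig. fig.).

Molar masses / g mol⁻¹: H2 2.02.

n(H2) = 23.1 / 2.02 = 11.44 mol
n(CH4) = (1/3) × 11.44 = 3.813 mol

3.81 mol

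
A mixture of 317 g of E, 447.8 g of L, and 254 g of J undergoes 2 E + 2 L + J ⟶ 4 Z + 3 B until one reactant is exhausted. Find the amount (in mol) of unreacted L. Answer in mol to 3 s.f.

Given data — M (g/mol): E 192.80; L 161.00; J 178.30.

n(E) = 317.0 / 192.80 = 1.644 mol
n(L) = 447.8 / 161.00 = 2.781 mol
n(J) = 254.0 / 178.30 = 1.425 mol
n/ν for E = 1.644/2 = 0.8220
n/ν for L = 2.781/2 = 1.391
n/ν for J = 1.425/1 = 1.425
Smallest n/ν is E → limiting reagent.
L consumed = (2/2) × 1.644 = 1.644 mol
L remaining = 2.781 − 1.644 = 1.137 mol

1.14 mol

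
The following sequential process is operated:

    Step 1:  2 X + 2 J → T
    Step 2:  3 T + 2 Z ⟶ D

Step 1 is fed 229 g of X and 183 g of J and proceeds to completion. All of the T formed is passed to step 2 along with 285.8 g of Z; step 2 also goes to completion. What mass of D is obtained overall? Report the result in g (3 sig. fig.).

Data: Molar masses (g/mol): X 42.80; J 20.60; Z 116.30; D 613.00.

Step 1:
n(X) = 229.0 / 42.80 = 5.350 mol
n(J) = 183.0 / 20.60 = 8.883 mol
n/ν → X: 2.675, J: 4.442; X is limiting.
n(T) produced = (1/2) × 5.350 = 2.675 mol
Step 2:
n(T) available = 2.675 mol
n(Z) = 285.8 / 116.30 = 2.457 mol
n/ν → T: 0.8917, Z: 1.229; T is limiting.
n(D) = (1/3) × 2.675 = 0.8917 mol
mass = 0.8917 × 613.00 = 546.6 g

547 g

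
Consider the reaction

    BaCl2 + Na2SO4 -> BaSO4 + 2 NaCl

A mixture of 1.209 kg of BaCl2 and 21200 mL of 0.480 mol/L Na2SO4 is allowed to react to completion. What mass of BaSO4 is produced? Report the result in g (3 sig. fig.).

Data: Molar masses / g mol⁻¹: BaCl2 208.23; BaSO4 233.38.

n(BaCl2) = 1.209×1000 / 208.23 = 5.806 mol
n(Na2SO4) = 0.480 × 21200/1000 = 10.18 mol
n/ν for BaCl2 = 5.806/1 = 5.806
n/ν for Na2SO4 = 10.18/1 = 10.18
Smallest n/ν is BaCl2 → limiting reagent.
n(BaSO4) = (1/1) × 5.806 = 5.806 mol
mass = 5.806 × 233.38 = 1355 g

1360 g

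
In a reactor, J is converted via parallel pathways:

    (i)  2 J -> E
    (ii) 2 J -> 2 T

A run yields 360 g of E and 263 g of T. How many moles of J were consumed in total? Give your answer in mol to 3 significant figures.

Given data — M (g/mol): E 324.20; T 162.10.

3.84 mol

n(E) = 360 / 324.20 = 1.110 mol
n(T) = 263 / 162.10 = 1.622 mol
n(J) via (i) = (2/1)×1.110 = 2.220 mol
n(J) via (ii) = (2/2)×1.622 = 1.622 mol
total n(J) = 2.220 + 1.622 = 3.842 mol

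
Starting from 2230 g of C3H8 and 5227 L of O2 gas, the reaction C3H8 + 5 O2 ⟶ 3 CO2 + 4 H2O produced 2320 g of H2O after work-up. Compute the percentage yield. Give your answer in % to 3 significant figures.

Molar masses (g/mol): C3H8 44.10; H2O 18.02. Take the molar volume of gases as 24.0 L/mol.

73.9 %

n(C3H8) = 2230 / 44.10 = 50.57 mol
n(O2) = 5227 / 24.0 = 217.8 mol
n/ν → C3H8: 50.57, O2: 43.56; O2 is limiting.
theoretical n(H2O) = (4/5) × 217.8 = 174.2 mol → 3139 g
% yield = 2320 / 3139 × 100 = 73.91 %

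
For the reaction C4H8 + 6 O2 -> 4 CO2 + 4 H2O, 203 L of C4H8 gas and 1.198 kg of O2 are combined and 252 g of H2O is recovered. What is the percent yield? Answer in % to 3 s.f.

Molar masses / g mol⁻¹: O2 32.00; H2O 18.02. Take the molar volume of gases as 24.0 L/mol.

56.0 %

n(C4H8) = 203.0 / 24.0 = 8.458 mol
n(O2) = 1.198×1000 / 32.00 = 37.44 mol
n/ν for C4H8 = 8.458/1 = 8.458
n/ν for O2 = 37.44/6 = 6.240
Smallest n/ν is O2 → limiting reagent.
theoretical n(H2O) = (4/6) × 37.44 = 24.96 mol → 449.8 g
% yield = 252 / 449.8 × 100 = 56.02 %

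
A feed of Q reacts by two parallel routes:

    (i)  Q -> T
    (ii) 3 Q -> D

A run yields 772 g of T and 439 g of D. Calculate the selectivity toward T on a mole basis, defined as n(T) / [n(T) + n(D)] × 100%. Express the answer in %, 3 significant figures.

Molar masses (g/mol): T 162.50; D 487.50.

n(T) = 772 / 162.50 = 4.751 mol
n(D) = 439 / 487.50 = 0.9005 mol
selectivity = 4.751/(4.751+0.9005) × 100 = 84.07 %

84.1 %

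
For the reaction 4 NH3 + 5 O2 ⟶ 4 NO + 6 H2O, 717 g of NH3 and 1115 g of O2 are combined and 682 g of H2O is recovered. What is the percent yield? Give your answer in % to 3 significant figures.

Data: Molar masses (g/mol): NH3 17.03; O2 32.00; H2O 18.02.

n(NH3) = 717.0 / 17.03 = 42.10 mol
n(O2) = 1115 / 32.00 = 34.84 mol
n/ν for NH3 = 42.10/4 = 10.53
n/ν for O2 = 34.84/5 = 6.968
Smallest n/ν is O2 → limiting reagent.
theoretical n(H2O) = (6/5) × 34.84 = 41.81 mol → 753.4 g
% yield = 682 / 753.4 × 100 = 90.52 %

90.5 %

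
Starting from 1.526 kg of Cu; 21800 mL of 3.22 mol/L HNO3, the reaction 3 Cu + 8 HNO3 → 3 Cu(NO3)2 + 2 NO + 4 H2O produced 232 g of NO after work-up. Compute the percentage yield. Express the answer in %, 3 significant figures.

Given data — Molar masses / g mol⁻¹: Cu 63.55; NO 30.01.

n(Cu) = 1.526×1000 / 63.55 = 24.01 mol
n(HNO3) = 3.22 × 21800/1000 = 70.20 mol
n/ν for Cu = 24.01/3 = 8.003
n/ν for HNO3 = 70.20/8 = 8.775
Smallest n/ν is Cu → limiting reagent.
theoretical n(NO) = (2/3) × 24.01 = 16.01 mol → 480.5 g
% yield = 232 / 480.5 × 100 = 48.28 %

48.3 %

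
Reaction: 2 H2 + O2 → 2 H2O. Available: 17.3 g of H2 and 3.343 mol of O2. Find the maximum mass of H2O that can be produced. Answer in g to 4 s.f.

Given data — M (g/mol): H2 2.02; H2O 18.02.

120.5 g

n(H2) = 17.30 / 2.02 = 8.564 mol
n(O2) = 3.343 mol
n/ν → H2: 4.282, O2: 3.343; O2 is limiting.
n(H2O) = (2/1) × 3.343 = 6.686 mol
mass = 6.686 × 18.02 = 120.5 g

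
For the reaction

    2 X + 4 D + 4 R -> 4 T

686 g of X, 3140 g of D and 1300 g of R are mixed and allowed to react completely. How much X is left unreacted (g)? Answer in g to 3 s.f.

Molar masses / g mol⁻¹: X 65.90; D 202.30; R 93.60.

n(X) = 686.0 / 65.90 = 10.41 mol
n(D) = 3140 / 202.30 = 15.52 mol
n(R) = 1300 / 93.60 = 13.89 mol
n/ν for X = 10.41/2 = 5.205
n/ν for D = 15.52/4 = 3.880
n/ν for R = 13.89/4 = 3.473
Smallest n/ν is R → limiting reagent.
X consumed = (2/4) × 13.89 = 6.945 mol
X remaining = 10.41 − 6.945 = 3.465 mol
mass = 3.465 × 65.90 = 228.3 g

228 g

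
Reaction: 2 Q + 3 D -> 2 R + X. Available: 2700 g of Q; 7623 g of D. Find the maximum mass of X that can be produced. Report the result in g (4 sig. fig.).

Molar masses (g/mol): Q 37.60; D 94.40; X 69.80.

1879 g

n(Q) = 2700 / 37.60 = 71.81 mol
n(D) = 7623 / 94.40 = 80.75 mol
n/ν for Q = 71.81/2 = 35.91
n/ν for D = 80.75/3 = 26.92
Smallest n/ν is D → limiting reagent.
n(X) = (1/3) × 80.75 = 26.92 mol
mass = 26.92 × 69.80 = 1879 g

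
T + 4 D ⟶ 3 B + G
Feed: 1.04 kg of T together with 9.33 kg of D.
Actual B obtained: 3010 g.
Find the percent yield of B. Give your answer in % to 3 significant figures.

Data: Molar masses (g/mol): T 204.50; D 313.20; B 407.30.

n(T) = 1.040×1000 / 204.50 = 5.086 mol
n(D) = 9.330×1000 / 313.20 = 29.79 mol
n/ν → T: 5.086, D: 7.448; T is limiting.
theoretical n(B) = (3/1) × 5.086 = 15.26 mol → 6215 g
% yield = 3010 / 6215 × 100 = 48.43 %

48.4 %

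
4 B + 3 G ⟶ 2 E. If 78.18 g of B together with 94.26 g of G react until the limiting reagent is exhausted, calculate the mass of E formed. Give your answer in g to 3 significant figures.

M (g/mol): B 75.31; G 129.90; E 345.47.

167 g

n(B) = 78.18 / 75.31 = 1.038 mol
n(G) = 94.26 / 129.90 = 0.7256 mol
n/ν for B = 1.038/4 = 0.2595
n/ν for G = 0.7256/3 = 0.2419
Smallest n/ν is G → limiting reagent.
n(E) = (2/3) × 0.7256 = 0.4837 mol
mass = 0.4837 × 345.47 = 167.1 g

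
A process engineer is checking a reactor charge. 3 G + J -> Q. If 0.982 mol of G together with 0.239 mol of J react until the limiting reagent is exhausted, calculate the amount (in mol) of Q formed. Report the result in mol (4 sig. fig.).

0.2390 mol

n(G) = 0.9820 mol
n(J) = 0.2390 mol
n/ν → G: 0.3273, J: 0.2390; J is limiting.
n(Q) = (1/1) × 0.2390 = 0.2390 mol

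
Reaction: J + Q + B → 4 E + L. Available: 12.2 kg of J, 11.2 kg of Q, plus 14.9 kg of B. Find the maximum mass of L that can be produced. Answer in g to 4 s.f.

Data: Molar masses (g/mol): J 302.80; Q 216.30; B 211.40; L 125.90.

5073 g

n(J) = 12.20×1000 / 302.80 = 40.29 mol
n(Q) = 11.20×1000 / 216.30 = 51.78 mol
n(B) = 14.90×1000 / 211.40 = 70.48 mol
n/ν for J = 40.29/1 = 40.29
n/ν for Q = 51.78/1 = 51.78
n/ν for B = 70.48/1 = 70.48
Smallest n/ν is J → limiting reagent.
n(L) = (1/1) × 40.29 = 40.29 mol
mass = 40.29 × 125.90 = 5073 g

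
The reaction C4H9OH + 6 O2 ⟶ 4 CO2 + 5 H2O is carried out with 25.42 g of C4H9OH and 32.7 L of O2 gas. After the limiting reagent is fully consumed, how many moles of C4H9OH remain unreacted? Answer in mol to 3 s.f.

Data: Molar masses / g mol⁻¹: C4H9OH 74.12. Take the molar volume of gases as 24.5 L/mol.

0.121 mol

n(C4H9OH) = 25.42 / 74.12 = 0.3430 mol
n(O2) = 32.70 / 24.5 = 1.335 mol
n/ν for C4H9OH = 0.3430/1 = 0.3430
n/ν for O2 = 1.335/6 = 0.2225
Smallest n/ν is O2 → limiting reagent.
C4H9OH consumed = (1/6) × 1.335 = 0.2225 mol
C4H9OH remaining = 0.3430 − 0.2225 = 0.1205 mol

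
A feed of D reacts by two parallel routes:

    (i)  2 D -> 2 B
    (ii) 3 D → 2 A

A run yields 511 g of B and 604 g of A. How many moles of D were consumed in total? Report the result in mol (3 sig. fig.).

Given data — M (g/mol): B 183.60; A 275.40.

n(B) = 511 / 183.60 = 2.783 mol
n(A) = 604 / 275.40 = 2.193 mol
n(D) via (i) = (2/2)×2.783 = 2.783 mol
n(D) via (ii) = (3/2)×2.193 = 3.290 mol
total n(D) = 2.783 + 3.290 = 6.073 mol

6.07 mol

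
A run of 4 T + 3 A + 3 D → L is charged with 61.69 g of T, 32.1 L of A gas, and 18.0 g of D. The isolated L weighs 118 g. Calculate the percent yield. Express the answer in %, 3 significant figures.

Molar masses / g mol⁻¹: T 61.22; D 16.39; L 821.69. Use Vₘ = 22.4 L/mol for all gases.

n(T) = 61.69 / 61.22 = 1.008 mol
n(A) = 32.10 / 22.4 = 1.433 mol
n(D) = 18.00 / 16.39 = 1.098 mol
n/ν → T: 0.2520, A: 0.4777, D: 0.3660; T is limiting.
theoretical n(L) = (1/4) × 1.008 = 0.2520 mol → 207.1 g
% yield = 118 / 207.1 × 100 = 56.98 %

57.0 %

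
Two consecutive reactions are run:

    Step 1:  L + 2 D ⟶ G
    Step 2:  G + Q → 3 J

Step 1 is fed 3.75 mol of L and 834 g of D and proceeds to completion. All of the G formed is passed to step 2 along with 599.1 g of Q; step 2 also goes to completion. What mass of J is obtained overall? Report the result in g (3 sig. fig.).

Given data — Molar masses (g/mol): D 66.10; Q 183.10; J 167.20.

1640 g

Step 1:
n(L) = 3.750 mol
n(D) = 834.0 / 66.10 = 12.62 mol
n/ν for L = 3.750/1 = 3.750
n/ν for D = 12.62/2 = 6.310
Smallest n/ν is L → limiting reagent.
n(G) produced = (1/1) × 3.750 = 3.750 mol
Step 2:
n(G) available = 3.750 mol
n(Q) = 599.1 / 183.10 = 3.272 mol
n/ν for G = 3.750/1 = 3.750
n/ν for Q = 3.272/1 = 3.272
Smallest n/ν is Q → limiting reagent.
n(J) = (3/1) × 3.272 = 9.816 mol
mass = 9.816 × 167.20 = 1641 g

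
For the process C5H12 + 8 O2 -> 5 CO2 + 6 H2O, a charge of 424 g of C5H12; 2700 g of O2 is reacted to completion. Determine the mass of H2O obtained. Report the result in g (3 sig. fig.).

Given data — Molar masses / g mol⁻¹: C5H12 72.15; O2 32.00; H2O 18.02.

n(C5H12) = 424.0 / 72.15 = 5.877 mol
n(O2) = 2700 / 32.00 = 84.38 mol
n/ν for C5H12 = 5.877/1 = 5.877
n/ν for O2 = 84.38/8 = 10.55
Smallest n/ν is C5H12 → limiting reagent.
n(H2O) = (6/1) × 5.877 = 35.26 mol
mass = 35.26 × 18.02 = 635.4 g

635 g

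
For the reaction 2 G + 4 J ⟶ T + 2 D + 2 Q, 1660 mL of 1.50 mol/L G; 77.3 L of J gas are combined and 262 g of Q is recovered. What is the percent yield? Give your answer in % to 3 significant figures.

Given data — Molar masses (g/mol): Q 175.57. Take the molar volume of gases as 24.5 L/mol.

94.6 %

n(G) = 1.50 × 1660/1000 = 2.490 mol
n(J) = 77.30 / 24.5 = 3.155 mol
n/ν for G = 2.490/2 = 1.245
n/ν for J = 3.155/4 = 0.7888
Smallest n/ν is J → limiting reagent.
theoretical n(Q) = (2/4) × 3.155 = 1.578 mol → 277.0 g
% yield = 262 / 277.0 × 100 = 94.58 %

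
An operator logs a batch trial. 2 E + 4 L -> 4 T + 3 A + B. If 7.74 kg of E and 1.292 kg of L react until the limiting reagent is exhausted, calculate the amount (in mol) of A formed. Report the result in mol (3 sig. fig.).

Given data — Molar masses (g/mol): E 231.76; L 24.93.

38.9 mol

n(E) = 7.740×1000 / 231.76 = 33.40 mol
n(L) = 1.292×1000 / 24.93 = 51.83 mol
n/ν for E = 33.40/2 = 16.70
n/ν for L = 51.83/4 = 12.96
Smallest n/ν is L → limiting reagent.
n(A) = (3/4) × 51.83 = 38.87 mol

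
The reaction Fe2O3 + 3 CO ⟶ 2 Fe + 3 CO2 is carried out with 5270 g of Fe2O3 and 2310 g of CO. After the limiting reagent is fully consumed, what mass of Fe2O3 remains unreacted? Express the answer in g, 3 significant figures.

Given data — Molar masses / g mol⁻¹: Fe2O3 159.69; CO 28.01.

880 g

n(Fe2O3) = 5270 / 159.69 = 33.00 mol
n(CO) = 2310 / 28.01 = 82.47 mol
n/ν for Fe2O3 = 33.00/1 = 33.00
n/ν for CO = 82.47/3 = 27.49
Smallest n/ν is CO → limiting reagent.
Fe2O3 consumed = (1/3) × 82.47 = 27.49 mol
Fe2O3 remaining = 33.00 − 27.49 = 5.510 mol
mass = 5.510 × 159.69 = 879.9 g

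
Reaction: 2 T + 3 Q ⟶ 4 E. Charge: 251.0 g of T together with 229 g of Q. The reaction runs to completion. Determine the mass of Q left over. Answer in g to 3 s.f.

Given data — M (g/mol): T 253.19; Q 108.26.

n(T) = 251.0 / 253.19 = 0.9914 mol
n(Q) = 229.0 / 108.26 = 2.115 mol
n/ν for T = 0.9914/2 = 0.4957
n/ν for Q = 2.115/3 = 0.7050
Smallest n/ν is T → limiting reagent.
Q consumed = (3/2) × 0.9914 = 1.487 mol
Q remaining = 2.115 − 1.487 = 0.6280 mol
mass = 0.6280 × 108.26 = 67.99 g

68.0 g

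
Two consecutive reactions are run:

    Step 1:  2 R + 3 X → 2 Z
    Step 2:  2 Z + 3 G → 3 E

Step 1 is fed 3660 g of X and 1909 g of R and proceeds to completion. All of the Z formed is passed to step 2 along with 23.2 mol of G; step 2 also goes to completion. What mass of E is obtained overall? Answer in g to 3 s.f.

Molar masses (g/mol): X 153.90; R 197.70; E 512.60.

Step 1:
n(X) = 3660 / 153.90 = 23.78 mol
n(R) = 1909 / 197.70 = 9.656 mol
n/ν for X = 23.78/3 = 7.927
n/ν for R = 9.656/2 = 4.828
Smallest n/ν is R → limiting reagent.
n(Z) produced = (2/2) × 9.656 = 9.656 mol
Step 2:
n(Z) available = 9.656 mol
n(G) = 23.20 mol
n/ν for Z = 9.656/2 = 4.828
n/ν for G = 23.20/3 = 7.733
Smallest n/ν is Z → limiting reagent.
n(E) = (3/2) × 9.656 = 14.48 mol
mass = 14.48 × 512.60 = 7422 g

7420 g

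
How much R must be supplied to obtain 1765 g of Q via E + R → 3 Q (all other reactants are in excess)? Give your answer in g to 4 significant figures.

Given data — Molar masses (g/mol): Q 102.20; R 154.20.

887.7 g

n(Q) = 1765 / 102.20 = 17.27 mol
n(R) = (1/3) × 17.27 = 5.757 mol
mass = 5.757 × 154.20 = 887.7 g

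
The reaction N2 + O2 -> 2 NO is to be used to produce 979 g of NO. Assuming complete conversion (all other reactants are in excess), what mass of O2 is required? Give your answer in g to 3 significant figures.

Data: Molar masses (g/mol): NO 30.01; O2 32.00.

n(NO) = 979 / 30.01 = 32.62 mol
n(O2) = (1/2) × 32.62 = 16.31 mol
mass = 16.31 × 32.00 = 521.9 g

522 g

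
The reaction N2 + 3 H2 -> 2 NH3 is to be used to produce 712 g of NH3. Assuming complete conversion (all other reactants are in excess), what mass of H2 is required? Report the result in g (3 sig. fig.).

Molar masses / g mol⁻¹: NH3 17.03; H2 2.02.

n(NH3) = 712 / 17.03 = 41.81 mol
n(H2) = (3/2) × 41.81 = 62.72 mol
mass = 62.72 × 2.02 = 126.7 g

127 g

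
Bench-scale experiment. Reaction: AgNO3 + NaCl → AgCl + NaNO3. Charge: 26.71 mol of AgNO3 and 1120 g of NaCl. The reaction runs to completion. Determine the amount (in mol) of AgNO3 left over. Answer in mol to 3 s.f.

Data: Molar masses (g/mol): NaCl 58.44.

n(AgNO3) = 26.71 mol
n(NaCl) = 1120 / 58.44 = 19.16 mol
n/ν for AgNO3 = 26.71/1 = 26.71
n/ν for NaCl = 19.16/1 = 19.16
Smallest n/ν is NaCl → limiting reagent.
AgNO3 consumed = (1/1) × 19.16 = 19.16 mol
AgNO3 remaining = 26.71 − 19.16 = 7.550 mol

7.55 mol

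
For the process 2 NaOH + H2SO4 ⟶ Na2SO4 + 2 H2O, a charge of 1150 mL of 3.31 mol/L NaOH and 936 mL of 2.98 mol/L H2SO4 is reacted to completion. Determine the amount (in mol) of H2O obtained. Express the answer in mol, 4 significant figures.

3.807 mol

n(NaOH) = 3.31 × 1150/1000 = 3.807 mol
n(H2SO4) = 2.98 × 936.0/1000 = 2.789 mol
n/ν for NaOH = 3.807/2 = 1.904
n/ν for H2SO4 = 2.789/1 = 2.789
Smallest n/ν is NaOH → limiting reagent.
n(H2O) = (2/2) × 3.807 = 3.807 mol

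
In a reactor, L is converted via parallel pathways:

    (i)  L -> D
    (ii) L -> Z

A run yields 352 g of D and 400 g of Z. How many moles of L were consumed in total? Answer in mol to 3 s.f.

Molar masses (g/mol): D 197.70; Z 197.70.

3.80 mol

n(D) = 352 / 197.70 = 1.780 mol
n(Z) = 400 / 197.70 = 2.023 mol
n(L) via (i) = (1/1)×1.780 = 1.780 mol
n(L) via (ii) = (1/1)×2.023 = 2.023 mol
total n(L) = 1.780 + 2.023 = 3.803 mol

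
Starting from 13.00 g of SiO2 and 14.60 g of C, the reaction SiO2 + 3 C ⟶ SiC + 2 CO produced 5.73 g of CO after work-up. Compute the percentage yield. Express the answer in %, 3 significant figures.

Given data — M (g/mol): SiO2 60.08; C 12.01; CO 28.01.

n(SiO2) = 13.00 / 60.08 = 0.2164 mol
n(C) = 14.60 / 12.01 = 1.216 mol
n/ν for SiO2 = 0.2164/1 = 0.2164
n/ν for C = 1.216/3 = 0.4053
Smallest n/ν is SiO2 → limiting reagent.
theoretical n(CO) = (2/1) × 0.2164 = 0.4328 mol → 12.12 g
% yield = 5.73 / 12.12 × 100 = 47.28 %

47.3 %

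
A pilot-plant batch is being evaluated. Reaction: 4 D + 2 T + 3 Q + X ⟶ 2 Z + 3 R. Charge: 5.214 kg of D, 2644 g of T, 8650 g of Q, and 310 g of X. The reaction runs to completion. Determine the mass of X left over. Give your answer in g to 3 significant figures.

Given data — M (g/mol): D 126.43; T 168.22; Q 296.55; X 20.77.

n(D) = 5.214×1000 / 126.43 = 41.24 mol
n(T) = 2644 / 168.22 = 15.72 mol
n(Q) = 8650 / 296.55 = 29.17 mol
n(X) = 310.0 / 20.77 = 14.93 mol
n/ν for D = 41.24/4 = 10.31
n/ν for T = 15.72/2 = 7.860
n/ν for Q = 29.17/3 = 9.723
n/ν for X = 14.93/1 = 14.93
Smallest n/ν is T → limiting reagent.
X consumed = (1/2) × 15.72 = 7.860 mol
X remaining = 14.93 − 7.860 = 7.070 mol
mass = 7.070 × 20.77 = 146.8 g

147 g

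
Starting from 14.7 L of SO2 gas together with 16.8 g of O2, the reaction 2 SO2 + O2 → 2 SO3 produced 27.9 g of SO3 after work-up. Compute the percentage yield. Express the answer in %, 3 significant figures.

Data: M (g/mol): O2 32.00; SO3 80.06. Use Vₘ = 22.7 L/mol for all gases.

53.8 %

n(SO2) = 14.70 / 22.7 = 0.6476 mol
n(O2) = 16.80 / 32.00 = 0.5250 mol
n/ν for SO2 = 0.6476/2 = 0.3238
n/ν for O2 = 0.5250/1 = 0.5250
Smallest n/ν is SO2 → limiting reagent.
theoretical n(SO3) = (2/2) × 0.6476 = 0.6476 mol → 51.85 g
% yield = 27.9 / 51.85 × 100 = 53.81 %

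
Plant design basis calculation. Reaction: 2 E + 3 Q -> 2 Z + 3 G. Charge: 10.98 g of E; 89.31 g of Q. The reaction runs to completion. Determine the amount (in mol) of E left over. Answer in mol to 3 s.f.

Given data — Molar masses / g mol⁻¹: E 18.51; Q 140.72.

0.170 mol

n(E) = 10.98 / 18.51 = 0.5932 mol
n(Q) = 89.31 / 140.72 = 0.6347 mol
n/ν for E = 0.5932/2 = 0.2966
n/ν for Q = 0.6347/3 = 0.2116
Smallest n/ν is Q → limiting reagent.
E consumed = (2/3) × 0.6347 = 0.4231 mol
E remaining = 0.5932 − 0.4231 = 0.1701 mol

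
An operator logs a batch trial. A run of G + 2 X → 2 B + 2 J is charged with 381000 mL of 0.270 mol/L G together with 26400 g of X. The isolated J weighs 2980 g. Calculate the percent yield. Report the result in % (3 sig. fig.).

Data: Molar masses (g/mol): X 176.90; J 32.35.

n(G) = 0.270 × 381000/1000 = 102.9 mol
n(X) = 26400 / 176.90 = 149.2 mol
n/ν for G = 102.9/1 = 102.9
n/ν for X = 149.2/2 = 74.60
Smallest n/ν is X → limiting reagent.
theoretical n(J) = (2/2) × 149.2 = 149.2 mol → 4827 g
% yield = 2980 / 4827 × 100 = 61.74 %

61.7 %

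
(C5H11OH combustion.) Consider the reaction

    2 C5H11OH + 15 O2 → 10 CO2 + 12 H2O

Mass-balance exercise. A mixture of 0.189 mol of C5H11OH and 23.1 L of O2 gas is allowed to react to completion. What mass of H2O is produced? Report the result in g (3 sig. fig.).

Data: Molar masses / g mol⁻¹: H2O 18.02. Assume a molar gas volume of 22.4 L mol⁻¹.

n(C5H11OH) = 0.1890 mol
n(O2) = 23.10 / 22.4 = 1.031 mol
n/ν → C5H11OH: 0.09450, O2: 0.06873; O2 is limiting.
n(H2O) = (12/15) × 1.031 = 0.8248 mol
mass = 0.8248 × 18.02 = 14.86 g

14.9 g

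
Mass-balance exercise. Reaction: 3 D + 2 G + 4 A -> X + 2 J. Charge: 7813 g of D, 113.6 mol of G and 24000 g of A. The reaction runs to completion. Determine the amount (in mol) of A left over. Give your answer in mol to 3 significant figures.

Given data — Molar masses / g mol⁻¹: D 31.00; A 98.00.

17.7 mol

n(D) = 7813 / 31.00 = 252.0 mol
n(G) = 113.6 mol
n(A) = 24000 / 98.00 = 244.9 mol
n/ν for D = 252.0/3 = 84.00
n/ν for G = 113.6/2 = 56.80
n/ν for A = 244.9/4 = 61.23
Smallest n/ν is G → limiting reagent.
A consumed = (4/2) × 113.6 = 227.2 mol
A remaining = 244.9 − 227.2 = 17.70 mol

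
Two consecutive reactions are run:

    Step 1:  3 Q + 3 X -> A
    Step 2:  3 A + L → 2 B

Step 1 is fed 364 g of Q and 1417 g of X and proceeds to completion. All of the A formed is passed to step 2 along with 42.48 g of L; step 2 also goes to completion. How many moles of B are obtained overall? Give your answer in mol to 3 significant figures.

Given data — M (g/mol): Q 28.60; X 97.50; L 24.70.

Step 1:
n(Q) = 364.0 / 28.60 = 12.73 mol
n(X) = 1417 / 97.50 = 14.53 mol
n/ν for Q = 12.73/3 = 4.243
n/ν for X = 14.53/3 = 4.843
Smallest n/ν is Q → limiting reagent.
n(A) produced = (1/3) × 12.73 = 4.243 mol
Step 2:
n(A) available = 4.243 mol
n(L) = 42.48 / 24.70 = 1.720 mol
n/ν for A = 4.243/3 = 1.414
n/ν for L = 1.720/1 = 1.720
Smallest n/ν is A → limiting reagent.
n(B) = (2/3) × 4.243 = 2.829 mol

2.83 mol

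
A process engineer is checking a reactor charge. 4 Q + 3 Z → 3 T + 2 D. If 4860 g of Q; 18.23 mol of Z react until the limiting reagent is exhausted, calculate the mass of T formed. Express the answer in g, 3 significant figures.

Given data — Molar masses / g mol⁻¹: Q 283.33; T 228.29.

n(Q) = 4860 / 283.33 = 17.15 mol
n(Z) = 18.23 mol
n/ν → Q: 4.288, Z: 6.077; Q is limiting.
n(T) = (3/4) × 17.15 = 12.86 mol
mass = 12.86 × 228.29 = 2936 g

2940 g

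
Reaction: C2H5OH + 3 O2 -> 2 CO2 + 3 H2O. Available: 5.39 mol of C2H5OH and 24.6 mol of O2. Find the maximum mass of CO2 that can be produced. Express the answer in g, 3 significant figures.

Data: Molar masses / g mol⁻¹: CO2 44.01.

474 g

n(C2H5OH) = 5.390 mol
n(O2) = 24.60 mol
n/ν → C2H5OH: 5.390, O2: 8.200; C2H5OH is limiting.
n(CO2) = (2/1) × 5.390 = 10.78 mol
mass = 10.78 × 44.01 = 474.4 g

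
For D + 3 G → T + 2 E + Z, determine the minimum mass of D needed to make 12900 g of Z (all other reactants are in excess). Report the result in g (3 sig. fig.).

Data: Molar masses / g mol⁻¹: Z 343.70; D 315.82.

11900 g

n(Z) = 12900 / 343.70 = 37.53 mol
n(D) = (1/1) × 37.53 = 37.53 mol
mass = 37.53 × 315.82 = 11850 g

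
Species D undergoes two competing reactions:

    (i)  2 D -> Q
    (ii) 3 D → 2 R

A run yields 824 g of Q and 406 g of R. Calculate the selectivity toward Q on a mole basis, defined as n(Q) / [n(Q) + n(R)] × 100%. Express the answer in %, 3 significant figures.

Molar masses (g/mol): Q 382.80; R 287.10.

n(Q) = 824 / 382.80 = 2.153 mol
n(R) = 406 / 287.10 = 1.414 mol
selectivity = 2.153/(2.153+1.414) × 100 = 60.36 %

60.4 %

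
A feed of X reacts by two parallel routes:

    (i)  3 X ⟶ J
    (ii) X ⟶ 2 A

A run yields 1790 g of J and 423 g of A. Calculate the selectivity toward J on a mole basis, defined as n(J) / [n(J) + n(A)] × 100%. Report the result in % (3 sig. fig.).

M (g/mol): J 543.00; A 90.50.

n(J) = 1790 / 543.00 = 3.297 mol
n(A) = 423 / 90.50 = 4.674 mol
selectivity = 3.297/(3.297+4.674) × 100 = 41.36 %

41.4 %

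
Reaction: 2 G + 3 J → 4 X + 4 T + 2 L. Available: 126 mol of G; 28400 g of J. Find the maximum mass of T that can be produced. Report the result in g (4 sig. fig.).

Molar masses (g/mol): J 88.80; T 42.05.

10600 g

n(G) = 126.0 mol
n(J) = 28400 / 88.80 = 319.8 mol
n/ν → G: 63.00, J: 106.6; G is limiting.
n(T) = (4/2) × 126.0 = 252.0 mol
mass = 252.0 × 42.05 = 10600 g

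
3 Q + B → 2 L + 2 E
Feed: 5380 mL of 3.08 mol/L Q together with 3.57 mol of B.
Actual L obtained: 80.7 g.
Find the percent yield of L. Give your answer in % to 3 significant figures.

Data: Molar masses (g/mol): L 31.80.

n(Q) = 3.08 × 5380/1000 = 16.57 mol
n(B) = 3.570 mol
n/ν → Q: 5.523, B: 3.570; B is limiting.
theoretical n(L) = (2/1) × 3.570 = 7.140 mol → 227.1 g
% yield = 80.7 / 227.1 × 100 = 35.54 %

35.5 %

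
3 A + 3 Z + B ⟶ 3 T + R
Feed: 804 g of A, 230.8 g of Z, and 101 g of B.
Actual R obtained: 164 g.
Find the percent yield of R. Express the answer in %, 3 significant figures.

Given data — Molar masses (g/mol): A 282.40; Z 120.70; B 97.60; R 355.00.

72.5 %

n(A) = 804.0 / 282.40 = 2.847 mol
n(Z) = 230.8 / 120.70 = 1.912 mol
n(B) = 101.0 / 97.60 = 1.035 mol
n/ν for A = 2.847/3 = 0.9490
n/ν for Z = 1.912/3 = 0.6373
n/ν for B = 1.035/1 = 1.035
Smallest n/ν is Z → limiting reagent.
theoretical n(R) = (1/3) × 1.912 = 0.6373 mol → 226.2 g
% yield = 164 / 226.2 × 100 = 72.50 %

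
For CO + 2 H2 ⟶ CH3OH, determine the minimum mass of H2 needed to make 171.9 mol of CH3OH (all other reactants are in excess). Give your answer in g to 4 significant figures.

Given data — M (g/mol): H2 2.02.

n(CH3OH) = 171.9 mol
n(H2) = (2/1) × 171.9 = 343.8 mol
mass = 343.8 × 2.02 = 694.5 g

694.5 g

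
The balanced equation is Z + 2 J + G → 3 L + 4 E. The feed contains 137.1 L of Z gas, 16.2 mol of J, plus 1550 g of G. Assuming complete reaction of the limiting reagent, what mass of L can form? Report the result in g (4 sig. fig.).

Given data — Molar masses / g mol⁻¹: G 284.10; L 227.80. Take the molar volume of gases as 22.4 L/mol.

3729 g

n(Z) = 137.1 / 22.4 = 6.121 mol
n(J) = 16.20 mol
n(G) = 1550 / 284.10 = 5.456 mol
n/ν → Z: 6.121, J: 8.100, G: 5.456; G is limiting.
n(L) = (3/1) × 5.456 = 16.37 mol
mass = 16.37 × 227.80 = 3729 g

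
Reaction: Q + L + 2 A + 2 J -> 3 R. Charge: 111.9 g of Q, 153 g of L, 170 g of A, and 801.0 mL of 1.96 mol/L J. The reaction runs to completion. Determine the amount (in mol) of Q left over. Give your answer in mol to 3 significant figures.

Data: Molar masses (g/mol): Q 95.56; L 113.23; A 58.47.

n(Q) = 111.9 / 95.56 = 1.171 mol
n(L) = 153.0 / 113.23 = 1.351 mol
n(A) = 170.0 / 58.47 = 2.907 mol
n(J) = 1.96 × 801.0/1000 = 1.570 mol
n/ν → Q: 1.171, L: 1.351, A: 1.454, J: 0.7850; J is limiting.
Q consumed = (1/2) × 1.570 = 0.7850 mol
Q remaining = 1.171 − 0.7850 = 0.3860 mol

0.386 mol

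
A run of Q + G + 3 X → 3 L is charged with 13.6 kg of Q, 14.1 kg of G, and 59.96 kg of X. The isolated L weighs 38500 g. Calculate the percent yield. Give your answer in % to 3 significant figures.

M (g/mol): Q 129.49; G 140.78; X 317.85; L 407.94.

n(Q) = 13.60×1000 / 129.49 = 105.0 mol
n(G) = 14.10×1000 / 140.78 = 100.2 mol
n(X) = 59.96×1000 / 317.85 = 188.6 mol
n/ν for Q = 105.0/1 = 105.0
n/ν for G = 100.2/1 = 100.2
n/ν for X = 188.6/3 = 62.87
Smallest n/ν is X → limiting reagent.
theoretical n(L) = (3/3) × 188.6 = 188.6 mol → 76940 g
% yield = 38500 / 76940 × 100 = 50.04 %

50.0 %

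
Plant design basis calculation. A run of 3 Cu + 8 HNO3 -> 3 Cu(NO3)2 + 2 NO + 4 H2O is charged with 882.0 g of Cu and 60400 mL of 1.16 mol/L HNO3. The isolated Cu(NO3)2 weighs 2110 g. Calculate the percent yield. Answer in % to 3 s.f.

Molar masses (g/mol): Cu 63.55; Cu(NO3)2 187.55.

n(Cu) = 882.0 / 63.55 = 13.88 mol
n(HNO3) = 1.16 × 60400/1000 = 70.06 mol
n/ν → Cu: 4.627, HNO3: 8.758; Cu is limiting.
theoretical n(Cu(NO3)2) = (3/3) × 13.88 = 13.88 mol → 2603 g
% yield = 2110 / 2603 × 100 = 81.06 %

81.1 %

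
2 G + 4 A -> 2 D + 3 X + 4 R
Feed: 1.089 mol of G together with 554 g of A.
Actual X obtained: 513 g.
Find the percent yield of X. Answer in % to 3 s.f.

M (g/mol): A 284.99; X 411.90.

85.4 %

n(G) = 1.089 mol
n(A) = 554.0 / 284.99 = 1.944 mol
n/ν for G = 1.089/2 = 0.5445
n/ν for A = 1.944/4 = 0.4860
Smallest n/ν is A → limiting reagent.
theoretical n(X) = (3/4) × 1.944 = 1.458 mol → 600.6 g
% yield = 513 / 600.6 × 100 = 85.41 %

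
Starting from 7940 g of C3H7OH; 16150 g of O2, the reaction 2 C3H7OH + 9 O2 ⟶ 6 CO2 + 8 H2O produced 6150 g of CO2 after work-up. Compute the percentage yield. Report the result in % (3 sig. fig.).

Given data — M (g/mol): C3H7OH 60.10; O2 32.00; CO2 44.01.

n(C3H7OH) = 7940 / 60.10 = 132.1 mol
n(O2) = 16150 / 32.00 = 504.7 mol
n/ν → C3H7OH: 66.05, O2: 56.08; O2 is limiting.
theoretical n(CO2) = (6/9) × 504.7 = 336.5 mol → 14810 g
% yield = 6150 / 14810 × 100 = 41.53 %

41.5 %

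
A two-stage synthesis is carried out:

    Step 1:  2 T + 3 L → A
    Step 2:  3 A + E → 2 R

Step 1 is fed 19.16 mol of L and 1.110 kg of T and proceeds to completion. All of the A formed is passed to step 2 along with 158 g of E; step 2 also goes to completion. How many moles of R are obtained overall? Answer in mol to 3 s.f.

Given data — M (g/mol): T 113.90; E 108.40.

2.92 mol

Step 1:
n(L) = 19.16 mol
n(T) = 1.110×1000 / 113.90 = 9.745 mol
n/ν for L = 19.16/3 = 6.387
n/ν for T = 9.745/2 = 4.873
Smallest n/ν is T → limiting reagent.
n(A) produced = (1/2) × 9.745 = 4.873 mol
Step 2:
n(A) available = 4.873 mol
n(E) = 158.0 / 108.40 = 1.458 mol
n/ν for A = 4.873/3 = 1.624
n/ν for E = 1.458/1 = 1.458
Smallest n/ν is E → limiting reagent.
n(R) = (2/1) × 1.458 = 2.916 mol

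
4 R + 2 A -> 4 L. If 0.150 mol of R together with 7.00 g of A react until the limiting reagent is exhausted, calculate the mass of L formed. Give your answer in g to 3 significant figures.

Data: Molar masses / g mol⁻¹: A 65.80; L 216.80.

n(R) = 0.1500 mol
n(A) = 7.000 / 65.80 = 0.1064 mol
n/ν for R = 0.1500/4 = 0.03750
n/ν for A = 0.1064/2 = 0.05320
Smallest n/ν is R → limiting reagent.
n(L) = (4/4) × 0.1500 = 0.1500 mol
mass = 0.1500 × 216.80 = 32.52 g

32.5 g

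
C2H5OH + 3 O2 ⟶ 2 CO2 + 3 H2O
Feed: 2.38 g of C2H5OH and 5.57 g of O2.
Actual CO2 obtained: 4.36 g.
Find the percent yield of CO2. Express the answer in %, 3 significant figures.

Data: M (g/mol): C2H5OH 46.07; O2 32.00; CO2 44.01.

n(C2H5OH) = 2.380 / 46.07 = 0.05166 mol
n(O2) = 5.570 / 32.00 = 0.1741 mol
n/ν for C2H5OH = 0.05166/1 = 0.05166
n/ν for O2 = 0.1741/3 = 0.05803
Smallest n/ν is C2H5OH → limiting reagent.
theoretical n(CO2) = (2/1) × 0.05166 = 0.1033 mol → 4.546 g
% yield = 4.36 / 4.546 × 100 = 95.91 %

95.9 %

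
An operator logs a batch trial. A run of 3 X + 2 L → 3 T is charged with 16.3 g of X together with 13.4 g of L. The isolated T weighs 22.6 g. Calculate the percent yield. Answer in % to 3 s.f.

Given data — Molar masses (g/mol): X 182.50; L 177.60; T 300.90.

84.1 %

n(X) = 16.30 / 182.50 = 0.08932 mol
n(L) = 13.40 / 177.60 = 0.07545 mol
n/ν for X = 0.08932/3 = 0.02977
n/ν for L = 0.07545/2 = 0.03773
Smallest n/ν is X → limiting reagent.
theoretical n(T) = (3/3) × 0.08932 = 0.08932 mol → 26.88 g
% yield = 22.6 / 26.88 × 100 = 84.08 %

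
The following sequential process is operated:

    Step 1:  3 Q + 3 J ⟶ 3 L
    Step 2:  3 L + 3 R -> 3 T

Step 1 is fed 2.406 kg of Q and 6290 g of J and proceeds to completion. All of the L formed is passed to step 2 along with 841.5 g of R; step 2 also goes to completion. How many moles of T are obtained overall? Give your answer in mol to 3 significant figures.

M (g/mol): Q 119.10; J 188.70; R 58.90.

Step 1:
n(Q) = 2.406×1000 / 119.10 = 20.20 mol
n(J) = 6290 / 188.70 = 33.33 mol
n/ν for Q = 20.20/3 = 6.733
n/ν for J = 33.33/3 = 11.11
Smallest n/ν is Q → limiting reagent.
n(L) produced = (3/3) × 20.20 = 20.20 mol
Step 2:
n(L) available = 20.20 mol
n(R) = 841.5 / 58.90 = 14.29 mol
n/ν for L = 20.20/3 = 6.733
n/ν for R = 14.29/3 = 4.763
Smallest n/ν is R → limiting reagent.
n(T) = (3/3) × 14.29 = 14.29 mol

14.3 mol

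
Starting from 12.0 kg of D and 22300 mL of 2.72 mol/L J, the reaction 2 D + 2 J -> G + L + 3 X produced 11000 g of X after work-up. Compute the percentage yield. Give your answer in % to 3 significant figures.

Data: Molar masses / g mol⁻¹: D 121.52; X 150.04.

n(D) = 12.00×1000 / 121.52 = 98.75 mol
n(J) = 2.72 × 22300/1000 = 60.66 mol
n/ν → D: 49.38, J: 30.33; J is limiting.
theoretical n(X) = (3/2) × 60.66 = 90.99 mol → 13650 g
% yield = 11000 / 13650 × 100 = 80.59 %

80.6 %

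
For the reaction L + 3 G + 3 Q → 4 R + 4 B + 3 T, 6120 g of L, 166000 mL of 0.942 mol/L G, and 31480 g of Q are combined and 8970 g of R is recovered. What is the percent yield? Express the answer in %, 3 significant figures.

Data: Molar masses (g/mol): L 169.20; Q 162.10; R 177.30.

n(L) = 6120 / 169.20 = 36.17 mol
n(G) = 0.942 × 166000/1000 = 156.4 mol
n(Q) = 31480 / 162.10 = 194.2 mol
n/ν for L = 36.17/1 = 36.17
n/ν for G = 156.4/3 = 52.13
n/ν for Q = 194.2/3 = 64.73
Smallest n/ν is L → limiting reagent.
theoretical n(R) = (4/1) × 36.17 = 144.7 mol → 25660 g
% yield = 8970 / 25660 × 100 = 34.96 %

35.0 %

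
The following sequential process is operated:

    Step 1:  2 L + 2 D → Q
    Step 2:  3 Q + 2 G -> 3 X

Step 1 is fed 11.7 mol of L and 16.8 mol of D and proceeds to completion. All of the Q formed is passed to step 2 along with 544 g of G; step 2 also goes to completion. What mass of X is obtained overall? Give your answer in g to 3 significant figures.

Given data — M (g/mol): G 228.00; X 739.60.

Step 1:
n(L) = 11.70 mol
n(D) = 16.80 mol
n/ν for L = 11.70/2 = 5.850
n/ν for D = 16.80/2 = 8.400
Smallest n/ν is L → limiting reagent.
n(Q) produced = (1/2) × 11.70 = 5.850 mol
Step 2:
n(Q) available = 5.850 mol
n(G) = 544.0 / 228.00 = 2.386 mol
n/ν for Q = 5.850/3 = 1.950
n/ν for G = 2.386/2 = 1.193
Smallest n/ν is G → limiting reagent.
n(X) = (3/2) × 2.386 = 3.579 mol
mass = 3.579 × 739.60 = 2647 g

2650 g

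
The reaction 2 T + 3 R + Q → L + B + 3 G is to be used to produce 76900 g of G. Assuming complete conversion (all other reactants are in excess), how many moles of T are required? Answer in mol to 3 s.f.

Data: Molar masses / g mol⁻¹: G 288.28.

178 mol

n(G) = 76900 / 288.28 = 266.8 mol
n(T) = (2/3) × 266.8 = 177.9 mol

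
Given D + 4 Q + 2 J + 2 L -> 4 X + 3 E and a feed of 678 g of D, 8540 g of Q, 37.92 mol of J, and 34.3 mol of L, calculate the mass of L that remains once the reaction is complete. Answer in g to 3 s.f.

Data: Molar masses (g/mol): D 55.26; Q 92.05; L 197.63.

1930 g

n(D) = 678.0 / 55.26 = 12.27 mol
n(Q) = 8540 / 92.05 = 92.78 mol
n(J) = 37.92 mol
n(L) = 34.30 mol
n/ν for D = 12.27/1 = 12.27
n/ν for Q = 92.78/4 = 23.20
n/ν for J = 37.92/2 = 18.96
n/ν for L = 34.30/2 = 17.15
Smallest n/ν is D → limiting reagent.
L consumed = (2/1) × 12.27 = 24.54 mol
L remaining = 34.30 − 24.54 = 9.760 mol
mass = 9.760 × 197.63 = 1929 g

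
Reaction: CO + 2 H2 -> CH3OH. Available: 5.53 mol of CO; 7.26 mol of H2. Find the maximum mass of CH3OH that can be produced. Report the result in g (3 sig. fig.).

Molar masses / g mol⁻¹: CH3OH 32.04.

n(CO) = 5.530 mol
n(H2) = 7.260 mol
n/ν for CO = 5.530/1 = 5.530
n/ν for H2 = 7.260/2 = 3.630
Smallest n/ν is H2 → limiting reagent.
n(CH3OH) = (1/2) × 7.260 = 3.630 mol
mass = 3.630 × 32.04 = 116.3 g

116 g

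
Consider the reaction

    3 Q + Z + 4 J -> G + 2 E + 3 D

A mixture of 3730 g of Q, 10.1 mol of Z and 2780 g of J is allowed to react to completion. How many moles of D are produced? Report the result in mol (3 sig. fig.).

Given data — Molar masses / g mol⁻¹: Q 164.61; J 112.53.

18.5 mol

n(Q) = 3730 / 164.61 = 22.66 mol
n(Z) = 10.10 mol
n(J) = 2780 / 112.53 = 24.70 mol
n/ν for Q = 22.66/3 = 7.553
n/ν for Z = 10.10/1 = 10.10
n/ν for J = 24.70/4 = 6.175
Smallest n/ν is J → limiting reagent.
n(D) = (3/4) × 24.70 = 18.53 mol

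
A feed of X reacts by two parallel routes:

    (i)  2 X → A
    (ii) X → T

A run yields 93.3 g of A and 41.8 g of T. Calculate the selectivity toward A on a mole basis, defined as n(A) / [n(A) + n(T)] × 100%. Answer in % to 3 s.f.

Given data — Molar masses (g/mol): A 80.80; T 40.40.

52.7 %

n(A) = 93.3 / 80.80 = 1.155 mol
n(T) = 41.8 / 40.40 = 1.035 mol
selectivity = 1.155/(1.155+1.035) × 100 = 52.74 %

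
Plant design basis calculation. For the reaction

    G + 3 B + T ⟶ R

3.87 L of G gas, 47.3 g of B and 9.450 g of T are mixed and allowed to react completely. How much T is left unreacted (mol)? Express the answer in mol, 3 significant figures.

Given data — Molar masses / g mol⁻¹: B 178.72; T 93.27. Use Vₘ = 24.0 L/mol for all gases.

0.0131 mol

n(G) = 3.870 / 24.0 = 0.1613 mol
n(B) = 47.30 / 178.72 = 0.2647 mol
n(T) = 9.450 / 93.27 = 0.1013 mol
n/ν for G = 0.1613/1 = 0.1613
n/ν for B = 0.2647/3 = 0.08823
n/ν for T = 0.1013/1 = 0.1013
Smallest n/ν is B → limiting reagent.
T consumed = (1/3) × 0.2647 = 0.08823 mol
T remaining = 0.1013 − 0.08823 = 0.01307 mol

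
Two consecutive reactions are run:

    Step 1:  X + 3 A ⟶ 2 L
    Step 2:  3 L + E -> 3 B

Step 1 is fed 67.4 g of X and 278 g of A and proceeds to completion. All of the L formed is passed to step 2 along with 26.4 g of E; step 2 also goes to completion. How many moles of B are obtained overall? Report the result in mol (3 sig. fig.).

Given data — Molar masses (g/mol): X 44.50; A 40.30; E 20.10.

3.03 mol

Step 1:
n(X) = 67.40 / 44.50 = 1.515 mol
n(A) = 278.0 / 40.30 = 6.898 mol
n/ν for X = 1.515/1 = 1.515
n/ν for A = 6.898/3 = 2.299
Smallest n/ν is X → limiting reagent.
n(L) produced = (2/1) × 1.515 = 3.030 mol
Step 2:
n(L) available = 3.030 mol
n(E) = 26.40 / 20.10 = 1.313 mol
n/ν for L = 3.030/3 = 1.010
n/ν for E = 1.313/1 = 1.313
Smallest n/ν is L → limiting reagent.
n(B) = (3/3) × 3.030 = 3.030 mol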